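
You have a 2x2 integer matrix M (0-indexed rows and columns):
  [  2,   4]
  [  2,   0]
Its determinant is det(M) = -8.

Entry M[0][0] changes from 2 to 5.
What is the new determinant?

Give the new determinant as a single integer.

Answer: -8

Derivation:
det is linear in row 0: changing M[0][0] by delta changes det by delta * cofactor(0,0).
Cofactor C_00 = (-1)^(0+0) * minor(0,0) = 0
Entry delta = 5 - 2 = 3
Det delta = 3 * 0 = 0
New det = -8 + 0 = -8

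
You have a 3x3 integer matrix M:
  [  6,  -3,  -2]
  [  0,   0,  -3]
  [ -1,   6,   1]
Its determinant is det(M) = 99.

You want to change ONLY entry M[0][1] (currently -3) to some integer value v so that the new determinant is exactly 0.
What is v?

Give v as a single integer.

det is linear in entry M[0][1]: det = old_det + (v - -3) * C_01
Cofactor C_01 = 3
Want det = 0: 99 + (v - -3) * 3 = 0
  (v - -3) = -99 / 3 = -33
  v = -3 + (-33) = -36

Answer: -36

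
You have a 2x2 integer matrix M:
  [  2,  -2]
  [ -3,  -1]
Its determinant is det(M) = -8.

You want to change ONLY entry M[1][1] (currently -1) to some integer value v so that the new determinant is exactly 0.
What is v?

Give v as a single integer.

Answer: 3

Derivation:
det is linear in entry M[1][1]: det = old_det + (v - -1) * C_11
Cofactor C_11 = 2
Want det = 0: -8 + (v - -1) * 2 = 0
  (v - -1) = 8 / 2 = 4
  v = -1 + (4) = 3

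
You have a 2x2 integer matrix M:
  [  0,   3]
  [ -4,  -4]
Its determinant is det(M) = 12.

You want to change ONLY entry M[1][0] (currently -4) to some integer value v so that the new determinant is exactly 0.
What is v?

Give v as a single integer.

det is linear in entry M[1][0]: det = old_det + (v - -4) * C_10
Cofactor C_10 = -3
Want det = 0: 12 + (v - -4) * -3 = 0
  (v - -4) = -12 / -3 = 4
  v = -4 + (4) = 0

Answer: 0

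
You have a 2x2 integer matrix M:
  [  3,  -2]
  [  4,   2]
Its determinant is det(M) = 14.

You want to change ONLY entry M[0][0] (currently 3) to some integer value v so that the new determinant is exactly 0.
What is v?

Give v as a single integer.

det is linear in entry M[0][0]: det = old_det + (v - 3) * C_00
Cofactor C_00 = 2
Want det = 0: 14 + (v - 3) * 2 = 0
  (v - 3) = -14 / 2 = -7
  v = 3 + (-7) = -4

Answer: -4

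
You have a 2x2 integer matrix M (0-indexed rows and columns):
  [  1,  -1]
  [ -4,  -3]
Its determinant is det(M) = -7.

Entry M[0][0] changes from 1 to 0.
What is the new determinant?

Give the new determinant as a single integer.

det is linear in row 0: changing M[0][0] by delta changes det by delta * cofactor(0,0).
Cofactor C_00 = (-1)^(0+0) * minor(0,0) = -3
Entry delta = 0 - 1 = -1
Det delta = -1 * -3 = 3
New det = -7 + 3 = -4

Answer: -4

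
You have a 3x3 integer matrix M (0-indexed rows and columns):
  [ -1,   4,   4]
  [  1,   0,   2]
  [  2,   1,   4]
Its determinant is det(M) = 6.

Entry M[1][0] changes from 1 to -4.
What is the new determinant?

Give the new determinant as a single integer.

Answer: 66

Derivation:
det is linear in row 1: changing M[1][0] by delta changes det by delta * cofactor(1,0).
Cofactor C_10 = (-1)^(1+0) * minor(1,0) = -12
Entry delta = -4 - 1 = -5
Det delta = -5 * -12 = 60
New det = 6 + 60 = 66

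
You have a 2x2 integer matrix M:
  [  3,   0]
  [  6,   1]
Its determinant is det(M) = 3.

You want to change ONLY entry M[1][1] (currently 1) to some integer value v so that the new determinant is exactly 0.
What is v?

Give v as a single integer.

det is linear in entry M[1][1]: det = old_det + (v - 1) * C_11
Cofactor C_11 = 3
Want det = 0: 3 + (v - 1) * 3 = 0
  (v - 1) = -3 / 3 = -1
  v = 1 + (-1) = 0

Answer: 0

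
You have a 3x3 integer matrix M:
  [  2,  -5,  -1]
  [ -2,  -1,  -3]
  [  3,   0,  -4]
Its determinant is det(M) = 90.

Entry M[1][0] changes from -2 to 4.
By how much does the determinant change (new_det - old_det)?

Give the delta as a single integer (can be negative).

Answer: -120

Derivation:
Cofactor C_10 = -20
Entry delta = 4 - -2 = 6
Det delta = entry_delta * cofactor = 6 * -20 = -120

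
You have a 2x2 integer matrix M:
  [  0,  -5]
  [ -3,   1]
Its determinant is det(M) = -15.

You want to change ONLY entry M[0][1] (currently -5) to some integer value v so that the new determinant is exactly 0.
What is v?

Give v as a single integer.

det is linear in entry M[0][1]: det = old_det + (v - -5) * C_01
Cofactor C_01 = 3
Want det = 0: -15 + (v - -5) * 3 = 0
  (v - -5) = 15 / 3 = 5
  v = -5 + (5) = 0

Answer: 0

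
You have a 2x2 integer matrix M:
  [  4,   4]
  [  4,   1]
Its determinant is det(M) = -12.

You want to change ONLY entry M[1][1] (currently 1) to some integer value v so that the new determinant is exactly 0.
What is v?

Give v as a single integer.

Answer: 4

Derivation:
det is linear in entry M[1][1]: det = old_det + (v - 1) * C_11
Cofactor C_11 = 4
Want det = 0: -12 + (v - 1) * 4 = 0
  (v - 1) = 12 / 4 = 3
  v = 1 + (3) = 4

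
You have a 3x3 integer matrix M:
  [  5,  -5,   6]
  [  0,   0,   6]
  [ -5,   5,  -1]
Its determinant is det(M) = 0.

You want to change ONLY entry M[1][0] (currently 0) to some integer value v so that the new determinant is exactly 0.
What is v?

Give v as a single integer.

det is linear in entry M[1][0]: det = old_det + (v - 0) * C_10
Cofactor C_10 = 25
Want det = 0: 0 + (v - 0) * 25 = 0
  (v - 0) = 0 / 25 = 0
  v = 0 + (0) = 0

Answer: 0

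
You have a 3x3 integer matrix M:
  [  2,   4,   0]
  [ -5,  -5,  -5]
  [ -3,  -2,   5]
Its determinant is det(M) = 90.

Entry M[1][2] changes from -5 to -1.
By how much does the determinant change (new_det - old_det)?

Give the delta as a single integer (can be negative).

Answer: -32

Derivation:
Cofactor C_12 = -8
Entry delta = -1 - -5 = 4
Det delta = entry_delta * cofactor = 4 * -8 = -32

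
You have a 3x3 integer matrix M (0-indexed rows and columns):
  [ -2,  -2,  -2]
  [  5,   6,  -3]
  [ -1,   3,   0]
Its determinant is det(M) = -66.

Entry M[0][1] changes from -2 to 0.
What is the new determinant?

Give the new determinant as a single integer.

det is linear in row 0: changing M[0][1] by delta changes det by delta * cofactor(0,1).
Cofactor C_01 = (-1)^(0+1) * minor(0,1) = 3
Entry delta = 0 - -2 = 2
Det delta = 2 * 3 = 6
New det = -66 + 6 = -60

Answer: -60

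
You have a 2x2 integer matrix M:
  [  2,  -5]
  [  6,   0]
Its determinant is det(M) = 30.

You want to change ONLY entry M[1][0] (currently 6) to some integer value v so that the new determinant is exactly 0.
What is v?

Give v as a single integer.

det is linear in entry M[1][0]: det = old_det + (v - 6) * C_10
Cofactor C_10 = 5
Want det = 0: 30 + (v - 6) * 5 = 0
  (v - 6) = -30 / 5 = -6
  v = 6 + (-6) = 0

Answer: 0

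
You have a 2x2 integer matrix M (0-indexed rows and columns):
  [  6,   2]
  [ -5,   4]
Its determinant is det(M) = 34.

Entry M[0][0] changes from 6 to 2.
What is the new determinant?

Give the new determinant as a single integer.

det is linear in row 0: changing M[0][0] by delta changes det by delta * cofactor(0,0).
Cofactor C_00 = (-1)^(0+0) * minor(0,0) = 4
Entry delta = 2 - 6 = -4
Det delta = -4 * 4 = -16
New det = 34 + -16 = 18

Answer: 18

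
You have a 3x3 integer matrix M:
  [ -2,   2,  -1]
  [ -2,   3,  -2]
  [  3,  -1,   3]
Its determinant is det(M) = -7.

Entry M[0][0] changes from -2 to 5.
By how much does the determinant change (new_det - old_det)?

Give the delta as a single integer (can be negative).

Answer: 49

Derivation:
Cofactor C_00 = 7
Entry delta = 5 - -2 = 7
Det delta = entry_delta * cofactor = 7 * 7 = 49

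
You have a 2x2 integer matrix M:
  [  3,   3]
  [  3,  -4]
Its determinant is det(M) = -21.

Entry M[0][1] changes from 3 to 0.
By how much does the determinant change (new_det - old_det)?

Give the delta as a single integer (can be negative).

Cofactor C_01 = -3
Entry delta = 0 - 3 = -3
Det delta = entry_delta * cofactor = -3 * -3 = 9

Answer: 9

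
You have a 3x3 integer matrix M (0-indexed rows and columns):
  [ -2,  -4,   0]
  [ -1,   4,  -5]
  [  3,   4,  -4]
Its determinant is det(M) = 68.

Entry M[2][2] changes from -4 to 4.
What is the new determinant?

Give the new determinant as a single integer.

det is linear in row 2: changing M[2][2] by delta changes det by delta * cofactor(2,2).
Cofactor C_22 = (-1)^(2+2) * minor(2,2) = -12
Entry delta = 4 - -4 = 8
Det delta = 8 * -12 = -96
New det = 68 + -96 = -28

Answer: -28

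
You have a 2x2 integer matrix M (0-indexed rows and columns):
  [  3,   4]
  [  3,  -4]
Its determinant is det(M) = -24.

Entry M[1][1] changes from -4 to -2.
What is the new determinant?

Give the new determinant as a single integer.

Answer: -18

Derivation:
det is linear in row 1: changing M[1][1] by delta changes det by delta * cofactor(1,1).
Cofactor C_11 = (-1)^(1+1) * minor(1,1) = 3
Entry delta = -2 - -4 = 2
Det delta = 2 * 3 = 6
New det = -24 + 6 = -18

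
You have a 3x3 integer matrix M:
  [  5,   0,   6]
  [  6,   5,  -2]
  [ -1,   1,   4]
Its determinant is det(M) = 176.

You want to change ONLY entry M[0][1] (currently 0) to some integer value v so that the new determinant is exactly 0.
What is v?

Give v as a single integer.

Answer: 8

Derivation:
det is linear in entry M[0][1]: det = old_det + (v - 0) * C_01
Cofactor C_01 = -22
Want det = 0: 176 + (v - 0) * -22 = 0
  (v - 0) = -176 / -22 = 8
  v = 0 + (8) = 8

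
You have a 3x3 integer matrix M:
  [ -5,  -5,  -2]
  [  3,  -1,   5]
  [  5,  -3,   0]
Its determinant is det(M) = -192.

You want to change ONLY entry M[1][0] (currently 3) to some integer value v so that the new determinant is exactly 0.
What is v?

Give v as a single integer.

det is linear in entry M[1][0]: det = old_det + (v - 3) * C_10
Cofactor C_10 = 6
Want det = 0: -192 + (v - 3) * 6 = 0
  (v - 3) = 192 / 6 = 32
  v = 3 + (32) = 35

Answer: 35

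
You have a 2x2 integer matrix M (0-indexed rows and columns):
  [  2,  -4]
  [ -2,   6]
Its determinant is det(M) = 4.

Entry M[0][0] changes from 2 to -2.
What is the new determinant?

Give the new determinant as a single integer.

det is linear in row 0: changing M[0][0] by delta changes det by delta * cofactor(0,0).
Cofactor C_00 = (-1)^(0+0) * minor(0,0) = 6
Entry delta = -2 - 2 = -4
Det delta = -4 * 6 = -24
New det = 4 + -24 = -20

Answer: -20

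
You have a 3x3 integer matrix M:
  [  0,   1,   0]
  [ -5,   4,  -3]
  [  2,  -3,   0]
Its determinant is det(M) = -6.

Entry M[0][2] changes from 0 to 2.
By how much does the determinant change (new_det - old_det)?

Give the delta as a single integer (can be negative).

Answer: 14

Derivation:
Cofactor C_02 = 7
Entry delta = 2 - 0 = 2
Det delta = entry_delta * cofactor = 2 * 7 = 14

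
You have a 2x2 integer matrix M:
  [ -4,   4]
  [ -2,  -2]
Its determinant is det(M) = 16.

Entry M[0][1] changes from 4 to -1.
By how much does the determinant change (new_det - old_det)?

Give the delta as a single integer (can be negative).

Cofactor C_01 = 2
Entry delta = -1 - 4 = -5
Det delta = entry_delta * cofactor = -5 * 2 = -10

Answer: -10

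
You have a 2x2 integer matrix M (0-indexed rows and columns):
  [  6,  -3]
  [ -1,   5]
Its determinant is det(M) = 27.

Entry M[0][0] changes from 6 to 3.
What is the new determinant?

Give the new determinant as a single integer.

Answer: 12

Derivation:
det is linear in row 0: changing M[0][0] by delta changes det by delta * cofactor(0,0).
Cofactor C_00 = (-1)^(0+0) * minor(0,0) = 5
Entry delta = 3 - 6 = -3
Det delta = -3 * 5 = -15
New det = 27 + -15 = 12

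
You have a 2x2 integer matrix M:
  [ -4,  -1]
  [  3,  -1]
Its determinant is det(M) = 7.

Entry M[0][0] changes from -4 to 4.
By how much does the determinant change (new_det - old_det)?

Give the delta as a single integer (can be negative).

Answer: -8

Derivation:
Cofactor C_00 = -1
Entry delta = 4 - -4 = 8
Det delta = entry_delta * cofactor = 8 * -1 = -8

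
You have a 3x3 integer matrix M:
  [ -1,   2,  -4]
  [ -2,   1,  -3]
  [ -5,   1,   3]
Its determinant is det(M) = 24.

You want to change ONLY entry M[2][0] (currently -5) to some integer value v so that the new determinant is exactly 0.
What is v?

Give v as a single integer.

Answer: 7

Derivation:
det is linear in entry M[2][0]: det = old_det + (v - -5) * C_20
Cofactor C_20 = -2
Want det = 0: 24 + (v - -5) * -2 = 0
  (v - -5) = -24 / -2 = 12
  v = -5 + (12) = 7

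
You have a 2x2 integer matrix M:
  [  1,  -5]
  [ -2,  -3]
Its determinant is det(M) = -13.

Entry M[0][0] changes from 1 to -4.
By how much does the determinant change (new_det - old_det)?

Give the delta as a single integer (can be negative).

Answer: 15

Derivation:
Cofactor C_00 = -3
Entry delta = -4 - 1 = -5
Det delta = entry_delta * cofactor = -5 * -3 = 15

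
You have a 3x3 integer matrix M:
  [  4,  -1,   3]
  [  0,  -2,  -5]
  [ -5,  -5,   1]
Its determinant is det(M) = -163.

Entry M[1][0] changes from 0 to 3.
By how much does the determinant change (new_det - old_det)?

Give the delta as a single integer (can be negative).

Cofactor C_10 = -14
Entry delta = 3 - 0 = 3
Det delta = entry_delta * cofactor = 3 * -14 = -42

Answer: -42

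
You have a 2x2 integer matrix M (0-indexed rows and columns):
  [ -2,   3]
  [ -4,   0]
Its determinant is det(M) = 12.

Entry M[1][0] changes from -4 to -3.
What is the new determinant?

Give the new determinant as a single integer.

det is linear in row 1: changing M[1][0] by delta changes det by delta * cofactor(1,0).
Cofactor C_10 = (-1)^(1+0) * minor(1,0) = -3
Entry delta = -3 - -4 = 1
Det delta = 1 * -3 = -3
New det = 12 + -3 = 9

Answer: 9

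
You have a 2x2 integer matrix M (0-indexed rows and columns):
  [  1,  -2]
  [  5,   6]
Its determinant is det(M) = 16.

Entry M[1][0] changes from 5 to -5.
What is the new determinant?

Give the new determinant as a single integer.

Answer: -4

Derivation:
det is linear in row 1: changing M[1][0] by delta changes det by delta * cofactor(1,0).
Cofactor C_10 = (-1)^(1+0) * minor(1,0) = 2
Entry delta = -5 - 5 = -10
Det delta = -10 * 2 = -20
New det = 16 + -20 = -4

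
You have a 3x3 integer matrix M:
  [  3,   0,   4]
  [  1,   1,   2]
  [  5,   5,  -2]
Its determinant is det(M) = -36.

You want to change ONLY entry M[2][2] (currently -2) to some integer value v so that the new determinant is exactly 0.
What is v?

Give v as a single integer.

det is linear in entry M[2][2]: det = old_det + (v - -2) * C_22
Cofactor C_22 = 3
Want det = 0: -36 + (v - -2) * 3 = 0
  (v - -2) = 36 / 3 = 12
  v = -2 + (12) = 10

Answer: 10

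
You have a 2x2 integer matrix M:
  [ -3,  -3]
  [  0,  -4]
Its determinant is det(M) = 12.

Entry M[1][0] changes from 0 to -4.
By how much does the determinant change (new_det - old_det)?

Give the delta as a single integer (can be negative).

Cofactor C_10 = 3
Entry delta = -4 - 0 = -4
Det delta = entry_delta * cofactor = -4 * 3 = -12

Answer: -12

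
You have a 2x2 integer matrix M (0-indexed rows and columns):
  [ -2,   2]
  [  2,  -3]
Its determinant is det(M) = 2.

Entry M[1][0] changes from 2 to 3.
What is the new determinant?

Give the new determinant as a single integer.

Answer: 0

Derivation:
det is linear in row 1: changing M[1][0] by delta changes det by delta * cofactor(1,0).
Cofactor C_10 = (-1)^(1+0) * minor(1,0) = -2
Entry delta = 3 - 2 = 1
Det delta = 1 * -2 = -2
New det = 2 + -2 = 0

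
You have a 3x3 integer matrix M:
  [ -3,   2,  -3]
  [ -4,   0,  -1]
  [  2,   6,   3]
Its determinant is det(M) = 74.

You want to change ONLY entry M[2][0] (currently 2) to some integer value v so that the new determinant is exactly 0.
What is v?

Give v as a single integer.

det is linear in entry M[2][0]: det = old_det + (v - 2) * C_20
Cofactor C_20 = -2
Want det = 0: 74 + (v - 2) * -2 = 0
  (v - 2) = -74 / -2 = 37
  v = 2 + (37) = 39

Answer: 39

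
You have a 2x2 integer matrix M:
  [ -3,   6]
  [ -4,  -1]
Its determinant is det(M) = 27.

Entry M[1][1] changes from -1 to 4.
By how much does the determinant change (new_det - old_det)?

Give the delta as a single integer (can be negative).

Answer: -15

Derivation:
Cofactor C_11 = -3
Entry delta = 4 - -1 = 5
Det delta = entry_delta * cofactor = 5 * -3 = -15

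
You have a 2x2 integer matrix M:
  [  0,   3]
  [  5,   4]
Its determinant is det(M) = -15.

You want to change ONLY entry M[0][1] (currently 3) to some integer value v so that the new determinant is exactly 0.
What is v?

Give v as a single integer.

det is linear in entry M[0][1]: det = old_det + (v - 3) * C_01
Cofactor C_01 = -5
Want det = 0: -15 + (v - 3) * -5 = 0
  (v - 3) = 15 / -5 = -3
  v = 3 + (-3) = 0

Answer: 0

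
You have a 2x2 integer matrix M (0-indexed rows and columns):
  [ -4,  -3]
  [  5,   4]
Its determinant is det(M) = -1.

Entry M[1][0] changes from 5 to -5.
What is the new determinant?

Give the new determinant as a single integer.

Answer: -31

Derivation:
det is linear in row 1: changing M[1][0] by delta changes det by delta * cofactor(1,0).
Cofactor C_10 = (-1)^(1+0) * minor(1,0) = 3
Entry delta = -5 - 5 = -10
Det delta = -10 * 3 = -30
New det = -1 + -30 = -31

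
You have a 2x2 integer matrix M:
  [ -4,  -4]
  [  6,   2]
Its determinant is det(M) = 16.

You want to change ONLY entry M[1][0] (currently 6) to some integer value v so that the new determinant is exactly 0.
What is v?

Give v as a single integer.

Answer: 2

Derivation:
det is linear in entry M[1][0]: det = old_det + (v - 6) * C_10
Cofactor C_10 = 4
Want det = 0: 16 + (v - 6) * 4 = 0
  (v - 6) = -16 / 4 = -4
  v = 6 + (-4) = 2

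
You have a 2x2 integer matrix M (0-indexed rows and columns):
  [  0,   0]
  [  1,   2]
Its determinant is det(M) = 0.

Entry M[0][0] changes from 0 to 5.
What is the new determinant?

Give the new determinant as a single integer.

Answer: 10

Derivation:
det is linear in row 0: changing M[0][0] by delta changes det by delta * cofactor(0,0).
Cofactor C_00 = (-1)^(0+0) * minor(0,0) = 2
Entry delta = 5 - 0 = 5
Det delta = 5 * 2 = 10
New det = 0 + 10 = 10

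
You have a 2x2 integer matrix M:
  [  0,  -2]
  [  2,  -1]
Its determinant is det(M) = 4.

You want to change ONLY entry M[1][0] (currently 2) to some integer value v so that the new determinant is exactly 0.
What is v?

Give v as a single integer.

det is linear in entry M[1][0]: det = old_det + (v - 2) * C_10
Cofactor C_10 = 2
Want det = 0: 4 + (v - 2) * 2 = 0
  (v - 2) = -4 / 2 = -2
  v = 2 + (-2) = 0

Answer: 0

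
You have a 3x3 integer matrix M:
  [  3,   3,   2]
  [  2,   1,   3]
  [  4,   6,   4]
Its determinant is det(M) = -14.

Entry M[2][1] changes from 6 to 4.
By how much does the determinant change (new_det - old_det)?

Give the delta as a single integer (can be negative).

Cofactor C_21 = -5
Entry delta = 4 - 6 = -2
Det delta = entry_delta * cofactor = -2 * -5 = 10

Answer: 10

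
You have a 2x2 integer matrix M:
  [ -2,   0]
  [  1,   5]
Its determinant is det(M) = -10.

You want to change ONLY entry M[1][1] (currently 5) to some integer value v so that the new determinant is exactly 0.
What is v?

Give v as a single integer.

Answer: 0

Derivation:
det is linear in entry M[1][1]: det = old_det + (v - 5) * C_11
Cofactor C_11 = -2
Want det = 0: -10 + (v - 5) * -2 = 0
  (v - 5) = 10 / -2 = -5
  v = 5 + (-5) = 0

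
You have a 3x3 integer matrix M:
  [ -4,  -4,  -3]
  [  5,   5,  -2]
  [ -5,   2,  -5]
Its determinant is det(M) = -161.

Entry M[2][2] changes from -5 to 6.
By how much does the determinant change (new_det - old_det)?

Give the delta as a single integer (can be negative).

Cofactor C_22 = 0
Entry delta = 6 - -5 = 11
Det delta = entry_delta * cofactor = 11 * 0 = 0

Answer: 0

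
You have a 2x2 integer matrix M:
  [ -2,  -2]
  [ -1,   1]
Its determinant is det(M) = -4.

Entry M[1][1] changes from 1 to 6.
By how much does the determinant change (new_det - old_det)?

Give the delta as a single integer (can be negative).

Answer: -10

Derivation:
Cofactor C_11 = -2
Entry delta = 6 - 1 = 5
Det delta = entry_delta * cofactor = 5 * -2 = -10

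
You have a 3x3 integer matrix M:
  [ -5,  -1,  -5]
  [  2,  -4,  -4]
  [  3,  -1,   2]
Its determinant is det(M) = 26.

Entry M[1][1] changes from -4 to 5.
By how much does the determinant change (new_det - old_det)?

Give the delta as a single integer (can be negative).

Cofactor C_11 = 5
Entry delta = 5 - -4 = 9
Det delta = entry_delta * cofactor = 9 * 5 = 45

Answer: 45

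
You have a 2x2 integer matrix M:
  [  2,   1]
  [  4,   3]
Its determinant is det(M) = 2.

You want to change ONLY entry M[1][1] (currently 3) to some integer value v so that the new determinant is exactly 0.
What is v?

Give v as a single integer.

Answer: 2

Derivation:
det is linear in entry M[1][1]: det = old_det + (v - 3) * C_11
Cofactor C_11 = 2
Want det = 0: 2 + (v - 3) * 2 = 0
  (v - 3) = -2 / 2 = -1
  v = 3 + (-1) = 2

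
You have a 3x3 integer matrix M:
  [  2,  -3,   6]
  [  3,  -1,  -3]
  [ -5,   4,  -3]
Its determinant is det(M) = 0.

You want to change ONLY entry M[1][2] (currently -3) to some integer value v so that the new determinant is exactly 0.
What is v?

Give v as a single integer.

Answer: -3

Derivation:
det is linear in entry M[1][2]: det = old_det + (v - -3) * C_12
Cofactor C_12 = 7
Want det = 0: 0 + (v - -3) * 7 = 0
  (v - -3) = 0 / 7 = 0
  v = -3 + (0) = -3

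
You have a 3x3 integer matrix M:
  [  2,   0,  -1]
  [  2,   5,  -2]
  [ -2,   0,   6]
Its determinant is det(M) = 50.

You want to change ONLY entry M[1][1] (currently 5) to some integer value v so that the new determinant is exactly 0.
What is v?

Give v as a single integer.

det is linear in entry M[1][1]: det = old_det + (v - 5) * C_11
Cofactor C_11 = 10
Want det = 0: 50 + (v - 5) * 10 = 0
  (v - 5) = -50 / 10 = -5
  v = 5 + (-5) = 0

Answer: 0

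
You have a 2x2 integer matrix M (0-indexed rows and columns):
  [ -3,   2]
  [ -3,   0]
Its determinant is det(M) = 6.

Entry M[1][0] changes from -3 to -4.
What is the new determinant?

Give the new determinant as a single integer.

Answer: 8

Derivation:
det is linear in row 1: changing M[1][0] by delta changes det by delta * cofactor(1,0).
Cofactor C_10 = (-1)^(1+0) * minor(1,0) = -2
Entry delta = -4 - -3 = -1
Det delta = -1 * -2 = 2
New det = 6 + 2 = 8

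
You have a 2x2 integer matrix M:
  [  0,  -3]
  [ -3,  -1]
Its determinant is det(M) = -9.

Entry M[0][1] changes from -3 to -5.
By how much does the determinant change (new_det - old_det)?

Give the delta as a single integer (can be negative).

Cofactor C_01 = 3
Entry delta = -5 - -3 = -2
Det delta = entry_delta * cofactor = -2 * 3 = -6

Answer: -6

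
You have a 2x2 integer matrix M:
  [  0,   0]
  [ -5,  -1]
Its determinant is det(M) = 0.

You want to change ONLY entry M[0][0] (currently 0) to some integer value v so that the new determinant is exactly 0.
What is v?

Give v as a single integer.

det is linear in entry M[0][0]: det = old_det + (v - 0) * C_00
Cofactor C_00 = -1
Want det = 0: 0 + (v - 0) * -1 = 0
  (v - 0) = 0 / -1 = 0
  v = 0 + (0) = 0

Answer: 0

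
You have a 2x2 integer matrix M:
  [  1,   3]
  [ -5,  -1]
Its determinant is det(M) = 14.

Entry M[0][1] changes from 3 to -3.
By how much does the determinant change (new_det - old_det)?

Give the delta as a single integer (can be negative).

Cofactor C_01 = 5
Entry delta = -3 - 3 = -6
Det delta = entry_delta * cofactor = -6 * 5 = -30

Answer: -30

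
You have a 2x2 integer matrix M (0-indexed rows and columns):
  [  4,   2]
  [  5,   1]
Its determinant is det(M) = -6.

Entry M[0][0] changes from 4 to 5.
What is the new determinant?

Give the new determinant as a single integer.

det is linear in row 0: changing M[0][0] by delta changes det by delta * cofactor(0,0).
Cofactor C_00 = (-1)^(0+0) * minor(0,0) = 1
Entry delta = 5 - 4 = 1
Det delta = 1 * 1 = 1
New det = -6 + 1 = -5

Answer: -5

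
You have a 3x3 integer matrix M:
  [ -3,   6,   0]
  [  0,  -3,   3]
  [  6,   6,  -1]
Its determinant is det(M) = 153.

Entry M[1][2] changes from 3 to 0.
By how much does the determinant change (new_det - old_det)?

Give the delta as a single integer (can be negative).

Answer: -162

Derivation:
Cofactor C_12 = 54
Entry delta = 0 - 3 = -3
Det delta = entry_delta * cofactor = -3 * 54 = -162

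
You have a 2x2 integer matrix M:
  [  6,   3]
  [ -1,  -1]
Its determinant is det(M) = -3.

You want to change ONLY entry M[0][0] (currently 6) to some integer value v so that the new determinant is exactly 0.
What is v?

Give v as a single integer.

det is linear in entry M[0][0]: det = old_det + (v - 6) * C_00
Cofactor C_00 = -1
Want det = 0: -3 + (v - 6) * -1 = 0
  (v - 6) = 3 / -1 = -3
  v = 6 + (-3) = 3

Answer: 3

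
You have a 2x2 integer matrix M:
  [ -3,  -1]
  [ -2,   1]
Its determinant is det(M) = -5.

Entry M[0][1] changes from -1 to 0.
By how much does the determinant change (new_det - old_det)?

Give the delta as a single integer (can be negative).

Cofactor C_01 = 2
Entry delta = 0 - -1 = 1
Det delta = entry_delta * cofactor = 1 * 2 = 2

Answer: 2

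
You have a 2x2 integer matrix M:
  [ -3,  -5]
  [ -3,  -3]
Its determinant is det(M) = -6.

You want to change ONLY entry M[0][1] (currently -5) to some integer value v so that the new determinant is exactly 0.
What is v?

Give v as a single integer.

det is linear in entry M[0][1]: det = old_det + (v - -5) * C_01
Cofactor C_01 = 3
Want det = 0: -6 + (v - -5) * 3 = 0
  (v - -5) = 6 / 3 = 2
  v = -5 + (2) = -3

Answer: -3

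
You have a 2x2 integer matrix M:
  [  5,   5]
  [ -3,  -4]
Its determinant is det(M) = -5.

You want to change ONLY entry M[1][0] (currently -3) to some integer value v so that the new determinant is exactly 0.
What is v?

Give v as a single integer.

Answer: -4

Derivation:
det is linear in entry M[1][0]: det = old_det + (v - -3) * C_10
Cofactor C_10 = -5
Want det = 0: -5 + (v - -3) * -5 = 0
  (v - -3) = 5 / -5 = -1
  v = -3 + (-1) = -4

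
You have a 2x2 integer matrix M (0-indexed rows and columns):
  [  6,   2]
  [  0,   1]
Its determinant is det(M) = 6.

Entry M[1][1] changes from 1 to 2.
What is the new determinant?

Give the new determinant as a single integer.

Answer: 12

Derivation:
det is linear in row 1: changing M[1][1] by delta changes det by delta * cofactor(1,1).
Cofactor C_11 = (-1)^(1+1) * minor(1,1) = 6
Entry delta = 2 - 1 = 1
Det delta = 1 * 6 = 6
New det = 6 + 6 = 12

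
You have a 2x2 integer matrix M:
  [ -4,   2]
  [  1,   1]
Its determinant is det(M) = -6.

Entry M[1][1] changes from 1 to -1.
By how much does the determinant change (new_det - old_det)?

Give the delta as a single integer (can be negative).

Answer: 8

Derivation:
Cofactor C_11 = -4
Entry delta = -1 - 1 = -2
Det delta = entry_delta * cofactor = -2 * -4 = 8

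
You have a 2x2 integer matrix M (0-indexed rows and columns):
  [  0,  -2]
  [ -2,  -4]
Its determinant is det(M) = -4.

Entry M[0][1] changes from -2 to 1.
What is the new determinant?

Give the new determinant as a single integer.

Answer: 2

Derivation:
det is linear in row 0: changing M[0][1] by delta changes det by delta * cofactor(0,1).
Cofactor C_01 = (-1)^(0+1) * minor(0,1) = 2
Entry delta = 1 - -2 = 3
Det delta = 3 * 2 = 6
New det = -4 + 6 = 2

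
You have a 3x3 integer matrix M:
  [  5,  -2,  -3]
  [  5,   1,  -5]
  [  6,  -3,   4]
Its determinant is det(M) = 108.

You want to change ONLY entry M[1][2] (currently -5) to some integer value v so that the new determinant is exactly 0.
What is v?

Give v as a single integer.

det is linear in entry M[1][2]: det = old_det + (v - -5) * C_12
Cofactor C_12 = 3
Want det = 0: 108 + (v - -5) * 3 = 0
  (v - -5) = -108 / 3 = -36
  v = -5 + (-36) = -41

Answer: -41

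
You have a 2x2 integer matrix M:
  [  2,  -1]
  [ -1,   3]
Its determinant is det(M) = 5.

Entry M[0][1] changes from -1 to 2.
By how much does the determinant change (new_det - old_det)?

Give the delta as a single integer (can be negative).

Cofactor C_01 = 1
Entry delta = 2 - -1 = 3
Det delta = entry_delta * cofactor = 3 * 1 = 3

Answer: 3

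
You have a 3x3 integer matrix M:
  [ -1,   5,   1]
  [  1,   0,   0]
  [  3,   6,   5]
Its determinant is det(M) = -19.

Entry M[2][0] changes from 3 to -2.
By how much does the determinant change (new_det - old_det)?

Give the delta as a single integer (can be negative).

Answer: 0

Derivation:
Cofactor C_20 = 0
Entry delta = -2 - 3 = -5
Det delta = entry_delta * cofactor = -5 * 0 = 0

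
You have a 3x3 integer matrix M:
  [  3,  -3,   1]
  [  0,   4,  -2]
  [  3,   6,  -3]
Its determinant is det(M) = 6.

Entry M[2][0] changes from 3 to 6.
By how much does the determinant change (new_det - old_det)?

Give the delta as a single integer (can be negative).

Cofactor C_20 = 2
Entry delta = 6 - 3 = 3
Det delta = entry_delta * cofactor = 3 * 2 = 6

Answer: 6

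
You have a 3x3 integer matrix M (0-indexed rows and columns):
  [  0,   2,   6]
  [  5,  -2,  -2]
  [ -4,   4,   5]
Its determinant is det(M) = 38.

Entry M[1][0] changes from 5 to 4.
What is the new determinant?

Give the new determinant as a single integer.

det is linear in row 1: changing M[1][0] by delta changes det by delta * cofactor(1,0).
Cofactor C_10 = (-1)^(1+0) * minor(1,0) = 14
Entry delta = 4 - 5 = -1
Det delta = -1 * 14 = -14
New det = 38 + -14 = 24

Answer: 24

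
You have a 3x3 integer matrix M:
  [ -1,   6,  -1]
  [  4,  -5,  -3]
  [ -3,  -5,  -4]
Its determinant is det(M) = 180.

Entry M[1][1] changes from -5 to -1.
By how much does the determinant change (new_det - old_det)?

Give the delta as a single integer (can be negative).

Answer: 4

Derivation:
Cofactor C_11 = 1
Entry delta = -1 - -5 = 4
Det delta = entry_delta * cofactor = 4 * 1 = 4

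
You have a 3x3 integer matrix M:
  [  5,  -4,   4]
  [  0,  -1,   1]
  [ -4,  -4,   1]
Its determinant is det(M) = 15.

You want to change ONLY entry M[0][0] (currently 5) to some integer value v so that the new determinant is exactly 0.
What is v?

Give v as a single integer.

Answer: 0

Derivation:
det is linear in entry M[0][0]: det = old_det + (v - 5) * C_00
Cofactor C_00 = 3
Want det = 0: 15 + (v - 5) * 3 = 0
  (v - 5) = -15 / 3 = -5
  v = 5 + (-5) = 0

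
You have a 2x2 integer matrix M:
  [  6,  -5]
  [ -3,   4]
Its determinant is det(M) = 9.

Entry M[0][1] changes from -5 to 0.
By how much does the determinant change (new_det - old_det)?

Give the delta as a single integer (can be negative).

Cofactor C_01 = 3
Entry delta = 0 - -5 = 5
Det delta = entry_delta * cofactor = 5 * 3 = 15

Answer: 15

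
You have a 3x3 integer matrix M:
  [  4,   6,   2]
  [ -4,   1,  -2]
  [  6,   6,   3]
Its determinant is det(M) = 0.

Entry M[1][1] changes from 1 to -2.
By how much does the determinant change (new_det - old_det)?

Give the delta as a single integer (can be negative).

Answer: 0

Derivation:
Cofactor C_11 = 0
Entry delta = -2 - 1 = -3
Det delta = entry_delta * cofactor = -3 * 0 = 0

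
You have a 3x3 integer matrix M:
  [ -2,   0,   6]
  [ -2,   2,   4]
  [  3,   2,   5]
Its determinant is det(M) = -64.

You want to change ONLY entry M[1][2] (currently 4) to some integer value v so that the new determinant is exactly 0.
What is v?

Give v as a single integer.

Answer: 20

Derivation:
det is linear in entry M[1][2]: det = old_det + (v - 4) * C_12
Cofactor C_12 = 4
Want det = 0: -64 + (v - 4) * 4 = 0
  (v - 4) = 64 / 4 = 16
  v = 4 + (16) = 20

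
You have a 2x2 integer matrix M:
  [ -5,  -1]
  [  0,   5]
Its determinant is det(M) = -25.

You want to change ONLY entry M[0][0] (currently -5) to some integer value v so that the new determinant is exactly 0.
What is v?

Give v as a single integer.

Answer: 0

Derivation:
det is linear in entry M[0][0]: det = old_det + (v - -5) * C_00
Cofactor C_00 = 5
Want det = 0: -25 + (v - -5) * 5 = 0
  (v - -5) = 25 / 5 = 5
  v = -5 + (5) = 0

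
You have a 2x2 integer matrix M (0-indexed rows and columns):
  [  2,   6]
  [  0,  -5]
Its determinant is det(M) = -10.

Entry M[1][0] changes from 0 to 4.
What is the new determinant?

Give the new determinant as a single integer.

Answer: -34

Derivation:
det is linear in row 1: changing M[1][0] by delta changes det by delta * cofactor(1,0).
Cofactor C_10 = (-1)^(1+0) * minor(1,0) = -6
Entry delta = 4 - 0 = 4
Det delta = 4 * -6 = -24
New det = -10 + -24 = -34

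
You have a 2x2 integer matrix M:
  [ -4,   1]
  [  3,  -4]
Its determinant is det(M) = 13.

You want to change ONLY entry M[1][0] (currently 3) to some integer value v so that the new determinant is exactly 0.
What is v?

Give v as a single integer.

det is linear in entry M[1][0]: det = old_det + (v - 3) * C_10
Cofactor C_10 = -1
Want det = 0: 13 + (v - 3) * -1 = 0
  (v - 3) = -13 / -1 = 13
  v = 3 + (13) = 16

Answer: 16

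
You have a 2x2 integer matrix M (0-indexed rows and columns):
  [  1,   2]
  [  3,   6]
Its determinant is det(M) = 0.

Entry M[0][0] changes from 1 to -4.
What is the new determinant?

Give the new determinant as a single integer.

Answer: -30

Derivation:
det is linear in row 0: changing M[0][0] by delta changes det by delta * cofactor(0,0).
Cofactor C_00 = (-1)^(0+0) * minor(0,0) = 6
Entry delta = -4 - 1 = -5
Det delta = -5 * 6 = -30
New det = 0 + -30 = -30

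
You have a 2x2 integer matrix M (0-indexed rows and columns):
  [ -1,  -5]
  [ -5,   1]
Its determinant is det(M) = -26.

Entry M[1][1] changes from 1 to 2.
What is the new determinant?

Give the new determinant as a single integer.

det is linear in row 1: changing M[1][1] by delta changes det by delta * cofactor(1,1).
Cofactor C_11 = (-1)^(1+1) * minor(1,1) = -1
Entry delta = 2 - 1 = 1
Det delta = 1 * -1 = -1
New det = -26 + -1 = -27

Answer: -27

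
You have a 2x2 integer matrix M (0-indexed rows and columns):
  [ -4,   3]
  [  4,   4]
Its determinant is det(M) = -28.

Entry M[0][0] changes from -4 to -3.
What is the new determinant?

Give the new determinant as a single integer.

det is linear in row 0: changing M[0][0] by delta changes det by delta * cofactor(0,0).
Cofactor C_00 = (-1)^(0+0) * minor(0,0) = 4
Entry delta = -3 - -4 = 1
Det delta = 1 * 4 = 4
New det = -28 + 4 = -24

Answer: -24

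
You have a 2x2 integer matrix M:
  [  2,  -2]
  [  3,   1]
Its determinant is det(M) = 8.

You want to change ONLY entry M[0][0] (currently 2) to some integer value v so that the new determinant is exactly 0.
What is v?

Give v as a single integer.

Answer: -6

Derivation:
det is linear in entry M[0][0]: det = old_det + (v - 2) * C_00
Cofactor C_00 = 1
Want det = 0: 8 + (v - 2) * 1 = 0
  (v - 2) = -8 / 1 = -8
  v = 2 + (-8) = -6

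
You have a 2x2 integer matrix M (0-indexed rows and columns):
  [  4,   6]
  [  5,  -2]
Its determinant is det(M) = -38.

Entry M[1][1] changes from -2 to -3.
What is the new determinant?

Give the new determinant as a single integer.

Answer: -42

Derivation:
det is linear in row 1: changing M[1][1] by delta changes det by delta * cofactor(1,1).
Cofactor C_11 = (-1)^(1+1) * minor(1,1) = 4
Entry delta = -3 - -2 = -1
Det delta = -1 * 4 = -4
New det = -38 + -4 = -42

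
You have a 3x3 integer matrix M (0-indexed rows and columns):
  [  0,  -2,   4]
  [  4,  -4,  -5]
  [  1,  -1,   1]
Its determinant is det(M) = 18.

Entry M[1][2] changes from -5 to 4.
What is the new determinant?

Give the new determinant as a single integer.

Answer: 0

Derivation:
det is linear in row 1: changing M[1][2] by delta changes det by delta * cofactor(1,2).
Cofactor C_12 = (-1)^(1+2) * minor(1,2) = -2
Entry delta = 4 - -5 = 9
Det delta = 9 * -2 = -18
New det = 18 + -18 = 0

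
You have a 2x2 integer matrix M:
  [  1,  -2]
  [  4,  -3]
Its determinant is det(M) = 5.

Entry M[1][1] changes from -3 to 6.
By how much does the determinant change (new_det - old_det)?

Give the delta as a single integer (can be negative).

Answer: 9

Derivation:
Cofactor C_11 = 1
Entry delta = 6 - -3 = 9
Det delta = entry_delta * cofactor = 9 * 1 = 9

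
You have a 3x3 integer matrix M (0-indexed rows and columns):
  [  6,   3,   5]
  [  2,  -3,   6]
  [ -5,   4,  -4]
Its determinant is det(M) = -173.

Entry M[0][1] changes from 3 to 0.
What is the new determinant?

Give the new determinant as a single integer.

Answer: -107

Derivation:
det is linear in row 0: changing M[0][1] by delta changes det by delta * cofactor(0,1).
Cofactor C_01 = (-1)^(0+1) * minor(0,1) = -22
Entry delta = 0 - 3 = -3
Det delta = -3 * -22 = 66
New det = -173 + 66 = -107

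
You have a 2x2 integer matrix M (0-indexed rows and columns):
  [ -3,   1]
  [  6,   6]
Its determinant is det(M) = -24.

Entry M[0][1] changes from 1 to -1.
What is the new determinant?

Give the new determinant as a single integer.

det is linear in row 0: changing M[0][1] by delta changes det by delta * cofactor(0,1).
Cofactor C_01 = (-1)^(0+1) * minor(0,1) = -6
Entry delta = -1 - 1 = -2
Det delta = -2 * -6 = 12
New det = -24 + 12 = -12

Answer: -12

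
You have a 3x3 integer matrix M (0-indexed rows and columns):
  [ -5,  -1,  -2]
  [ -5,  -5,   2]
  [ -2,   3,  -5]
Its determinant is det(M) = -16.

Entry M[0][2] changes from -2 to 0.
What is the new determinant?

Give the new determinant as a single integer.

Answer: -66

Derivation:
det is linear in row 0: changing M[0][2] by delta changes det by delta * cofactor(0,2).
Cofactor C_02 = (-1)^(0+2) * minor(0,2) = -25
Entry delta = 0 - -2 = 2
Det delta = 2 * -25 = -50
New det = -16 + -50 = -66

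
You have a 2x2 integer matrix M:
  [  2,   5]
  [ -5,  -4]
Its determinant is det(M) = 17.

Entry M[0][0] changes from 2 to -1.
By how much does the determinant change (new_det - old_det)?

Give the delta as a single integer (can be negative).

Answer: 12

Derivation:
Cofactor C_00 = -4
Entry delta = -1 - 2 = -3
Det delta = entry_delta * cofactor = -3 * -4 = 12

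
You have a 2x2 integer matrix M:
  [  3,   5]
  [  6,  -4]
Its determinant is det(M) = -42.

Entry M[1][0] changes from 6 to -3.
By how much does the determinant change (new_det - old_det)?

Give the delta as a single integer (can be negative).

Cofactor C_10 = -5
Entry delta = -3 - 6 = -9
Det delta = entry_delta * cofactor = -9 * -5 = 45

Answer: 45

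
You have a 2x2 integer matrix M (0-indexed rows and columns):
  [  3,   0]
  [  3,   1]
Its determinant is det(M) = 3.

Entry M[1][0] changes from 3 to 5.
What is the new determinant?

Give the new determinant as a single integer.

det is linear in row 1: changing M[1][0] by delta changes det by delta * cofactor(1,0).
Cofactor C_10 = (-1)^(1+0) * minor(1,0) = 0
Entry delta = 5 - 3 = 2
Det delta = 2 * 0 = 0
New det = 3 + 0 = 3

Answer: 3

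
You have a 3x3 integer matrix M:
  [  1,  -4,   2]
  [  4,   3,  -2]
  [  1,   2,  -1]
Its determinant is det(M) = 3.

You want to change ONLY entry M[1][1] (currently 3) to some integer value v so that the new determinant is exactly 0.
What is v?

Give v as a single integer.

det is linear in entry M[1][1]: det = old_det + (v - 3) * C_11
Cofactor C_11 = -3
Want det = 0: 3 + (v - 3) * -3 = 0
  (v - 3) = -3 / -3 = 1
  v = 3 + (1) = 4

Answer: 4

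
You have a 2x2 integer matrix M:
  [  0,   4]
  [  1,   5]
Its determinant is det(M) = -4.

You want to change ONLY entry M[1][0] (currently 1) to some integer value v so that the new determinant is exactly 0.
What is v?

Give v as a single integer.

Answer: 0

Derivation:
det is linear in entry M[1][0]: det = old_det + (v - 1) * C_10
Cofactor C_10 = -4
Want det = 0: -4 + (v - 1) * -4 = 0
  (v - 1) = 4 / -4 = -1
  v = 1 + (-1) = 0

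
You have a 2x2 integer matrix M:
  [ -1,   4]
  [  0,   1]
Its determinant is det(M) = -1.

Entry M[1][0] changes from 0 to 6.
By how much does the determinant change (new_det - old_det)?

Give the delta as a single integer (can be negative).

Cofactor C_10 = -4
Entry delta = 6 - 0 = 6
Det delta = entry_delta * cofactor = 6 * -4 = -24

Answer: -24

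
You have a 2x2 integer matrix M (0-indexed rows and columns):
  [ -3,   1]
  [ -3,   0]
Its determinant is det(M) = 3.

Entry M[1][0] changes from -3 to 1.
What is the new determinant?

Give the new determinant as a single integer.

Answer: -1

Derivation:
det is linear in row 1: changing M[1][0] by delta changes det by delta * cofactor(1,0).
Cofactor C_10 = (-1)^(1+0) * minor(1,0) = -1
Entry delta = 1 - -3 = 4
Det delta = 4 * -1 = -4
New det = 3 + -4 = -1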